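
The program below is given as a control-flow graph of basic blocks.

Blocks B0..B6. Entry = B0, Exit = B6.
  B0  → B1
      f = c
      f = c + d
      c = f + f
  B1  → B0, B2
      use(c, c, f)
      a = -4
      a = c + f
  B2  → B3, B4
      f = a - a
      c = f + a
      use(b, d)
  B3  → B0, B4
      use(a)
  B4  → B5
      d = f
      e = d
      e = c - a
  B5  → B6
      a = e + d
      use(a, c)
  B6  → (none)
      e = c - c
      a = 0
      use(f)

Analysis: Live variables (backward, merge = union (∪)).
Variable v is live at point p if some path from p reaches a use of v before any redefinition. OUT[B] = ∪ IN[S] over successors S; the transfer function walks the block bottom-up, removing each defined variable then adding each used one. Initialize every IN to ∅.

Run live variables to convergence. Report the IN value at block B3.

Per-block solution:
  B0:  IN={b, c, d}  OUT={b, c, d, f}
  B1:  IN={b, c, d, f}  OUT={a, b, c, d}
  B2:  IN={a, b, d}  OUT={a, b, c, d, f}
  B3:  IN={a, b, c, d, f}  OUT={a, b, c, d, f}
  B4:  IN={a, c, f}  OUT={c, d, e, f}
  B5:  IN={c, d, e, f}  OUT={c, f}
  B6:  IN={c, f}  OUT={}

Merge at B3: OUT[B3] = IN[B0] ⊔ IN[B4] = {a, b, c, d, f}
Applying B3's transfer function to that OUT value gives IN[B3] (row B3 above).

Answer: {a, b, c, d, f}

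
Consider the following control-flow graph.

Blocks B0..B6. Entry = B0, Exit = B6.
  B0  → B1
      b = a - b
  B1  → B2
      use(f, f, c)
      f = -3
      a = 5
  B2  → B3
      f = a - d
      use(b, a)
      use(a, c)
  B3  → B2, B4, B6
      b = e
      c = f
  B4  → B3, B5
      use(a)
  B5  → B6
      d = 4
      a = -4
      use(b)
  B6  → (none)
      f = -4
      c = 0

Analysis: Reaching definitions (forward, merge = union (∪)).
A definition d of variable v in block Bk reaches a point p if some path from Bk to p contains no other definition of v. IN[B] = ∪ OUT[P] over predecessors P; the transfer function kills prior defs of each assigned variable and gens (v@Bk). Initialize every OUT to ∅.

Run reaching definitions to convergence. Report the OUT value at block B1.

Converged values:
  B0:  IN={}  OUT={b@B0}
  B1:  IN={b@B0}  OUT={a@B1, b@B0, f@B1}
  B2:  IN={a@B1, b@B0, b@B3, c@B3, f@B1, f@B2}  OUT={a@B1, b@B0, b@B3, c@B3, f@B2}
  B3:  IN={a@B1, b@B0, b@B3, c@B3, f@B2}  OUT={a@B1, b@B3, c@B3, f@B2}
  B4:  IN={a@B1, b@B3, c@B3, f@B2}  OUT={a@B1, b@B3, c@B3, f@B2}
  B5:  IN={a@B1, b@B3, c@B3, f@B2}  OUT={a@B5, b@B3, c@B3, d@B5, f@B2}
  B6:  IN={a@B1, a@B5, b@B3, c@B3, d@B5, f@B2}  OUT={a@B1, a@B5, b@B3, c@B6, d@B5, f@B6}

Merge at B1: IN[B1] = OUT[B0] = {b@B0}
Applying B1's transfer function to that IN value gives OUT[B1] (row B1 above).

Answer: {a@B1, b@B0, f@B1}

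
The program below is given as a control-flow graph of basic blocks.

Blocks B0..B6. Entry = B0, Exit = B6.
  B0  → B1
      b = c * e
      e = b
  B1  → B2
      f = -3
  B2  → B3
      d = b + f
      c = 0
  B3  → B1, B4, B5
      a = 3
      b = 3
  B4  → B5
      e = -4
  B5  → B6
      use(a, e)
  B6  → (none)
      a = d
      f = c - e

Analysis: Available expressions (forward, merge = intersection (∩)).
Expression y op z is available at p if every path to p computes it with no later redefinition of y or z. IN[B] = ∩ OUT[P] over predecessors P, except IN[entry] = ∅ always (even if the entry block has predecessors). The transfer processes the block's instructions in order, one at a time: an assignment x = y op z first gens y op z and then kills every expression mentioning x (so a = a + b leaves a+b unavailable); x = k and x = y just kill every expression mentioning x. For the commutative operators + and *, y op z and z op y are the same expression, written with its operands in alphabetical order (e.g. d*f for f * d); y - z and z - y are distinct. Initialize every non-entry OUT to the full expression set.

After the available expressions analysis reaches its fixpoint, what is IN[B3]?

Fixpoint table:
  B0:   IN={}   OUT={}
  B1:   IN={}   OUT={}
  B2:   IN={}   OUT={b+f}
  B3:   IN={b+f}   OUT={}
  B4:   IN={}   OUT={}
  B5:   IN={}   OUT={}
  B6:   IN={}   OUT={c-e}

Merge at B3: IN[B3] = OUT[B2] = {b+f}

Answer: {b+f}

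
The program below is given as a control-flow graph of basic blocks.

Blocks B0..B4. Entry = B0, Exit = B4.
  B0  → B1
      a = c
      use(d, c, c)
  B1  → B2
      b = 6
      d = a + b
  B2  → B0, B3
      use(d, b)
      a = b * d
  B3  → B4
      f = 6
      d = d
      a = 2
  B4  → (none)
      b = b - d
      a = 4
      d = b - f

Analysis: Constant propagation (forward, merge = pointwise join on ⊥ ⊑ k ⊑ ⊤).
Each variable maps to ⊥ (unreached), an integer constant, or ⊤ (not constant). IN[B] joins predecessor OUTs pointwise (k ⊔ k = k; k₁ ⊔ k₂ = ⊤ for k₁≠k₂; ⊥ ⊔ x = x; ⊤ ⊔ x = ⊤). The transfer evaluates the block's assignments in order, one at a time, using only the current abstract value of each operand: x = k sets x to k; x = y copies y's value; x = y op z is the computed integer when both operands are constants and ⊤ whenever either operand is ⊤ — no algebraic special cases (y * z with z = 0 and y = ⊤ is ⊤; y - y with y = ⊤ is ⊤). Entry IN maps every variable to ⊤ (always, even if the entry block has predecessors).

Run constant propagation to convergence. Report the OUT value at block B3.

Converged values:
  B0:   IN=(all ⊤)   OUT=(all ⊤)
  B1:   IN=(all ⊤)   OUT={b:6; rest ⊤}
  B2:   IN={b:6; rest ⊤}   OUT={b:6; rest ⊤}
  B3:   IN={b:6; rest ⊤}   OUT={a:2, b:6, f:6; rest ⊤}
  B4:   IN={a:2, b:6, f:6; rest ⊤}   OUT={a:4, f:6; rest ⊤}

Merge at B3: IN[B3] = OUT[B2] = {a: ⊤, b: 6, c: ⊤, d: ⊤, e: ⊤, f: ⊤}
Applying B3's transfer function to that IN value gives OUT[B3] (row B3 above).

Answer: {a: 2, b: 6, c: ⊤, d: ⊤, e: ⊤, f: 6}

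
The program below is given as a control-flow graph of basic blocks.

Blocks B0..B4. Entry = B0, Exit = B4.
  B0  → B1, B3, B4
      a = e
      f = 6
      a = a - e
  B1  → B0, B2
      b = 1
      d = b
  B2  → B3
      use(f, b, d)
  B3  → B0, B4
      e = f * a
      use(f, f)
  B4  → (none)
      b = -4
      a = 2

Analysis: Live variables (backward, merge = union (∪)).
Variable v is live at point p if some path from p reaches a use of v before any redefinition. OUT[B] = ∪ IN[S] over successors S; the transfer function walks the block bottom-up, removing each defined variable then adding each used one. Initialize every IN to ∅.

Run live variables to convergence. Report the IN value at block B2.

Fixpoint table:
  B0:  IN={e}  OUT={a, e, f}
  B1:  IN={a, e, f}  OUT={a, b, d, e, f}
  B2:  IN={a, b, d, f}  OUT={a, f}
  B3:  IN={a, f}  OUT={e}
  B4:  IN={}  OUT={}

Merge at B2: OUT[B2] = IN[B3] = {a, f}
Applying B2's transfer function to that OUT value gives IN[B2] (row B2 above).

Answer: {a, b, d, f}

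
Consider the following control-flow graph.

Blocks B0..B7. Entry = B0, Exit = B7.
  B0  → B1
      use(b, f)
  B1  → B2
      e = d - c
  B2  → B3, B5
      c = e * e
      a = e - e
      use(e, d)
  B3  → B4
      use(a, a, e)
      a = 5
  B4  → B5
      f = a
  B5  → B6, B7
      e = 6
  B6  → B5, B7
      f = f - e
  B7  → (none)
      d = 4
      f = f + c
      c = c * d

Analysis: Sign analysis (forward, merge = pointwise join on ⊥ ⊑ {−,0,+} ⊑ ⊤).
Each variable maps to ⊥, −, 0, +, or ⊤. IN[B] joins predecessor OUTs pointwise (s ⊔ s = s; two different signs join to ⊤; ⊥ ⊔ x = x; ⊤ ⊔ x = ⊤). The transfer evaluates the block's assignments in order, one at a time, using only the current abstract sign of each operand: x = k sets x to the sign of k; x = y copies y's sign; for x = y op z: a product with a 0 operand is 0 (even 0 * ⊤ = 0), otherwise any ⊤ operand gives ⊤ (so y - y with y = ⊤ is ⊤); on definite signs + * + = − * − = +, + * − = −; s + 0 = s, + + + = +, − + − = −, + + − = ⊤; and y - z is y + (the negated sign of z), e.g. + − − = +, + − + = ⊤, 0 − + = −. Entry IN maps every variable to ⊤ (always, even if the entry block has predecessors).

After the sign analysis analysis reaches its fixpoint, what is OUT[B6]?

Answer: {a: ⊤, b: ⊤, c: ⊤, d: ⊤, e: +, f: ⊤}

Working:
Per-block solution:
  B0:   IN=(all ⊤)   OUT=(all ⊤)
  B1:   IN=(all ⊤)   OUT=(all ⊤)
  B2:   IN=(all ⊤)   OUT=(all ⊤)
  B3:   IN=(all ⊤)   OUT={a:+; rest ⊤}
  B4:   IN={a:+; rest ⊤}   OUT={a:+, f:+; rest ⊤}
  B5:   IN=(all ⊤)   OUT={e:+; rest ⊤}
  B6:   IN={e:+; rest ⊤}   OUT={e:+; rest ⊤}
  B7:   IN={e:+; rest ⊤}   OUT={d:+, e:+; rest ⊤}

Merge at B6: IN[B6] = OUT[B5] = {a: ⊤, b: ⊤, c: ⊤, d: ⊤, e: +, f: ⊤}
Applying B6's transfer function to that IN value gives OUT[B6] (row B6 above).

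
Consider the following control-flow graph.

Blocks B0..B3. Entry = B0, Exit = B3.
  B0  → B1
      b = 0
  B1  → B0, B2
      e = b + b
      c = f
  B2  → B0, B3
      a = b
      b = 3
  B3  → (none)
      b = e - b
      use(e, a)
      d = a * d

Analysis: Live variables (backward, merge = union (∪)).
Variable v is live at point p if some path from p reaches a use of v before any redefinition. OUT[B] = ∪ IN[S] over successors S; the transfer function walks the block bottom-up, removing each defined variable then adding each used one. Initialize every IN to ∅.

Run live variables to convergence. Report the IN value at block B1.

Converged values:
  B0:  IN={d, f}  OUT={b, d, f}
  B1:  IN={b, d, f}  OUT={b, d, e, f}
  B2:  IN={b, d, e, f}  OUT={a, b, d, e, f}
  B3:  IN={a, b, d, e}  OUT={}

Merge at B1: OUT[B1] = IN[B0] ⊔ IN[B2] = {b, d, e, f}
Applying B1's transfer function to that OUT value gives IN[B1] (row B1 above).

Answer: {b, d, f}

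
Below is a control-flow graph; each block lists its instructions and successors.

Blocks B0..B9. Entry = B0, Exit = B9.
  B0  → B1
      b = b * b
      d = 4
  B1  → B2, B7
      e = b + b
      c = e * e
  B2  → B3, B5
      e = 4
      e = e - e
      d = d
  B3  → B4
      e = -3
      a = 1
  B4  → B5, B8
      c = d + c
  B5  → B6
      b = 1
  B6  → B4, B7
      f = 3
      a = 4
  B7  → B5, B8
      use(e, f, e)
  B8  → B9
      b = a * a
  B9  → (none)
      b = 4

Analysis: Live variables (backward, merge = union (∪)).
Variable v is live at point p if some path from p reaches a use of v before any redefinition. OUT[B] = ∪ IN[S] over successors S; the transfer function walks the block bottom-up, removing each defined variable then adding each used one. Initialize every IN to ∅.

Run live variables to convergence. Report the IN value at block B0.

Fixpoint table:
  B0:   IN={a, b, f}   OUT={a, b, d, f}
  B1:   IN={a, b, d, f}   OUT={a, c, d, e, f}
  B2:   IN={c, d}   OUT={c, d, e}
  B3:   IN={c, d}   OUT={a, c, d, e}
  B4:   IN={a, c, d, e}   OUT={a, c, d, e}
  B5:   IN={c, d, e}   OUT={c, d, e}
  B6:   IN={c, d, e}   OUT={a, c, d, e, f}
  B7:   IN={a, c, d, e, f}   OUT={a, c, d, e}
  B8:   IN={a}   OUT={}
  B9:   IN={}   OUT={}

Merge at B0: OUT[B0] = IN[B1] = {a, b, d, f}
Applying B0's transfer function to that OUT value gives IN[B0] (row B0 above).

Answer: {a, b, f}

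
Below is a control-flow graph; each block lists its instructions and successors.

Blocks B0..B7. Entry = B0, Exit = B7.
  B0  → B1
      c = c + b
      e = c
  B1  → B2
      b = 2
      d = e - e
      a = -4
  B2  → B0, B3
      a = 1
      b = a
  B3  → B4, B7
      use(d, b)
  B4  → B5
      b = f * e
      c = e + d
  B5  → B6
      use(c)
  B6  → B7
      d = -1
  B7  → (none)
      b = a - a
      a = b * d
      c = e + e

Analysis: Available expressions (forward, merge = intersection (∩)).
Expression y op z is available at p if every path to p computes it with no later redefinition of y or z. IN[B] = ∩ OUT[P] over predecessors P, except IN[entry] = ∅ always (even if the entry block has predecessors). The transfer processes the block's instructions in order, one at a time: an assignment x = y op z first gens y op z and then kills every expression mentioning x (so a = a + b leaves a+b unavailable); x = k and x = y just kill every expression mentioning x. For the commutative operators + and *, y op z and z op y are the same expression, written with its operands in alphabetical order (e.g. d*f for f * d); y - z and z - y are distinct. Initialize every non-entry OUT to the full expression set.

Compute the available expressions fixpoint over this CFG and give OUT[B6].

Answer: {e*f, e-e}

Working:
Per-block solution:
  B0:   IN={}   OUT={}
  B1:   IN={}   OUT={e-e}
  B2:   IN={e-e}   OUT={e-e}
  B3:   IN={e-e}   OUT={e-e}
  B4:   IN={e-e}   OUT={d+e, e*f, e-e}
  B5:   IN={d+e, e*f, e-e}   OUT={d+e, e*f, e-e}
  B6:   IN={d+e, e*f, e-e}   OUT={e*f, e-e}
  B7:   IN={e-e}   OUT={b*d, e+e, e-e}

Merge at B6: IN[B6] = OUT[B5] = {d+e, e*f, e-e}
Applying B6's transfer function to that IN value gives OUT[B6] (row B6 above).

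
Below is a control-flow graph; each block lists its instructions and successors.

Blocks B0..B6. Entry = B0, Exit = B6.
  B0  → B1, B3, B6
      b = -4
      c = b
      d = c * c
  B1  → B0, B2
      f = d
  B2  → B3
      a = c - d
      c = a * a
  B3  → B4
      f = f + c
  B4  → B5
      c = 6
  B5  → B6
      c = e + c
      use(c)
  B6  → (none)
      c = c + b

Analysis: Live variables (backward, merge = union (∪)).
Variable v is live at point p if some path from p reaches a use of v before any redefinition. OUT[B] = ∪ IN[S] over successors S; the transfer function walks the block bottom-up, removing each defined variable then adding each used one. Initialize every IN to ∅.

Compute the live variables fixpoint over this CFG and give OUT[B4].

Converged values:
  B0:   IN={e, f}   OUT={b, c, d, e, f}
  B1:   IN={b, c, d, e}   OUT={b, c, d, e, f}
  B2:   IN={b, c, d, e, f}   OUT={b, c, e, f}
  B3:   IN={b, c, e, f}   OUT={b, e}
  B4:   IN={b, e}   OUT={b, c, e}
  B5:   IN={b, c, e}   OUT={b, c}
  B6:   IN={b, c}   OUT={}

Merge at B4: OUT[B4] = IN[B5] = {b, c, e}

Answer: {b, c, e}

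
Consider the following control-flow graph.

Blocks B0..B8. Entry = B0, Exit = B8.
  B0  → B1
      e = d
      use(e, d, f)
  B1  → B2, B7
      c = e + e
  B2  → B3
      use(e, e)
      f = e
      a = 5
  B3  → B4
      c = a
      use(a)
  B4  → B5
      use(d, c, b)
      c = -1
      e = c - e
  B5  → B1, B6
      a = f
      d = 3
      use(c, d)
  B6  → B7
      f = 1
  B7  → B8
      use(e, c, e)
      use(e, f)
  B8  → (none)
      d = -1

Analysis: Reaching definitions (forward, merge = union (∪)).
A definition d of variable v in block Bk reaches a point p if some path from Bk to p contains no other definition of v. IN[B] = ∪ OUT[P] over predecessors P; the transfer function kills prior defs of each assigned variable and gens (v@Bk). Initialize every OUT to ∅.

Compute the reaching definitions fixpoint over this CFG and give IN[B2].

Answer: {a@B5, c@B1, d@B5, e@B0, e@B4, f@B2}

Working:
Fixpoint table:
  B0:  IN={}  OUT={e@B0}
  B1:  IN={a@B5, c@B4, d@B5, e@B0, e@B4, f@B2}  OUT={a@B5, c@B1, d@B5, e@B0, e@B4, f@B2}
  B2:  IN={a@B5, c@B1, d@B5, e@B0, e@B4, f@B2}  OUT={a@B2, c@B1, d@B5, e@B0, e@B4, f@B2}
  B3:  IN={a@B2, c@B1, d@B5, e@B0, e@B4, f@B2}  OUT={a@B2, c@B3, d@B5, e@B0, e@B4, f@B2}
  B4:  IN={a@B2, c@B3, d@B5, e@B0, e@B4, f@B2}  OUT={a@B2, c@B4, d@B5, e@B4, f@B2}
  B5:  IN={a@B2, c@B4, d@B5, e@B4, f@B2}  OUT={a@B5, c@B4, d@B5, e@B4, f@B2}
  B6:  IN={a@B5, c@B4, d@B5, e@B4, f@B2}  OUT={a@B5, c@B4, d@B5, e@B4, f@B6}
  B7:  IN={a@B5, c@B1, c@B4, d@B5, e@B0, e@B4, f@B2, f@B6}  OUT={a@B5, c@B1, c@B4, d@B5, e@B0, e@B4, f@B2, f@B6}
  B8:  IN={a@B5, c@B1, c@B4, d@B5, e@B0, e@B4, f@B2, f@B6}  OUT={a@B5, c@B1, c@B4, d@B8, e@B0, e@B4, f@B2, f@B6}

Merge at B2: IN[B2] = OUT[B1] = {a@B5, c@B1, d@B5, e@B0, e@B4, f@B2}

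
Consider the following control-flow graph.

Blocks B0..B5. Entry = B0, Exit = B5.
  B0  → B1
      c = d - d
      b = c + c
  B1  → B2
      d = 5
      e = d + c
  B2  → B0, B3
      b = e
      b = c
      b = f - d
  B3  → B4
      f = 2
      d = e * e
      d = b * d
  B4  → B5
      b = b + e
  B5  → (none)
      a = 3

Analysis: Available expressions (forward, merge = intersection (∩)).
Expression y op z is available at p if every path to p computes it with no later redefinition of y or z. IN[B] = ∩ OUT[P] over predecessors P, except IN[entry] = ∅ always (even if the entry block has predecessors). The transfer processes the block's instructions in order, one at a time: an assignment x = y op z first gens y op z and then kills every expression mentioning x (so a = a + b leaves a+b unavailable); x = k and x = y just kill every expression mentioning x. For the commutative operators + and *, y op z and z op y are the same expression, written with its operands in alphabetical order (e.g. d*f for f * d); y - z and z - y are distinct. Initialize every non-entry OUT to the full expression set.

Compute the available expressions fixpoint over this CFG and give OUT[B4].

Converged values:
  B0: | IN={} | OUT={c+c, d-d}
  B1: | IN={c+c, d-d} | OUT={c+c, c+d}
  B2: | IN={c+c, c+d} | OUT={c+c, c+d, f-d}
  B3: | IN={c+c, c+d, f-d} | OUT={c+c, e*e}
  B4: | IN={c+c, e*e} | OUT={c+c, e*e}
  B5: | IN={c+c, e*e} | OUT={c+c, e*e}

Merge at B4: IN[B4] = OUT[B3] = {c+c, e*e}
Applying B4's transfer function to that IN value gives OUT[B4] (row B4 above).

Answer: {c+c, e*e}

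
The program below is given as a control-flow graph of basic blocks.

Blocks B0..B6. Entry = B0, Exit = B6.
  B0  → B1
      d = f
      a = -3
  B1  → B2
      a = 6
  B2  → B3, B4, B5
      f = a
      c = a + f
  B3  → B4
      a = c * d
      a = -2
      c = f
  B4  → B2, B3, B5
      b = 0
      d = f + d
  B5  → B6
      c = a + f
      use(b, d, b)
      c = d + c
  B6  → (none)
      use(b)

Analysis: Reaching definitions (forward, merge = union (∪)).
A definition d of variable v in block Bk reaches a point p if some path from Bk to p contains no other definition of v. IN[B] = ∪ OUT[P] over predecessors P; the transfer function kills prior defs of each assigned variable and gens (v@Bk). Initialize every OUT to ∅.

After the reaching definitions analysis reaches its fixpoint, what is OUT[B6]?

Fixpoint table:
  B0:  IN={}  OUT={a@B0, d@B0}
  B1:  IN={a@B0, d@B0}  OUT={a@B1, d@B0}
  B2:  IN={a@B1, a@B3, b@B4, c@B2, c@B3, d@B0, d@B4, f@B2}  OUT={a@B1, a@B3, b@B4, c@B2, d@B0, d@B4, f@B2}
  B3:  IN={a@B1, a@B3, b@B4, c@B2, c@B3, d@B0, d@B4, f@B2}  OUT={a@B3, b@B4, c@B3, d@B0, d@B4, f@B2}
  B4:  IN={a@B1, a@B3, b@B4, c@B2, c@B3, d@B0, d@B4, f@B2}  OUT={a@B1, a@B3, b@B4, c@B2, c@B3, d@B4, f@B2}
  B5:  IN={a@B1, a@B3, b@B4, c@B2, c@B3, d@B0, d@B4, f@B2}  OUT={a@B1, a@B3, b@B4, c@B5, d@B0, d@B4, f@B2}
  B6:  IN={a@B1, a@B3, b@B4, c@B5, d@B0, d@B4, f@B2}  OUT={a@B1, a@B3, b@B4, c@B5, d@B0, d@B4, f@B2}

Merge at B6: IN[B6] = OUT[B5] = {a@B1, a@B3, b@B4, c@B5, d@B0, d@B4, f@B2}
Applying B6's transfer function to that IN value gives OUT[B6] (row B6 above).

Answer: {a@B1, a@B3, b@B4, c@B5, d@B0, d@B4, f@B2}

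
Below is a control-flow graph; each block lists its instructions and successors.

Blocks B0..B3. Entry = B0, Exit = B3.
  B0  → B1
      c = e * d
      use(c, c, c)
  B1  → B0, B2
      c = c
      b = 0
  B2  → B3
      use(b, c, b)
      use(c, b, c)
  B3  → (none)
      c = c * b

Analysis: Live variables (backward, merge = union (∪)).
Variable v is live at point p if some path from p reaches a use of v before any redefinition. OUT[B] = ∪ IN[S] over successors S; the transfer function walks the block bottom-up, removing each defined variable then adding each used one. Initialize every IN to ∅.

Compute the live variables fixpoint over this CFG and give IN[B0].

Per-block solution:
  B0:   IN={d, e}   OUT={c, d, e}
  B1:   IN={c, d, e}   OUT={b, c, d, e}
  B2:   IN={b, c}   OUT={b, c}
  B3:   IN={b, c}   OUT={}

Merge at B0: OUT[B0] = IN[B1] = {c, d, e}
Applying B0's transfer function to that OUT value gives IN[B0] (row B0 above).

Answer: {d, e}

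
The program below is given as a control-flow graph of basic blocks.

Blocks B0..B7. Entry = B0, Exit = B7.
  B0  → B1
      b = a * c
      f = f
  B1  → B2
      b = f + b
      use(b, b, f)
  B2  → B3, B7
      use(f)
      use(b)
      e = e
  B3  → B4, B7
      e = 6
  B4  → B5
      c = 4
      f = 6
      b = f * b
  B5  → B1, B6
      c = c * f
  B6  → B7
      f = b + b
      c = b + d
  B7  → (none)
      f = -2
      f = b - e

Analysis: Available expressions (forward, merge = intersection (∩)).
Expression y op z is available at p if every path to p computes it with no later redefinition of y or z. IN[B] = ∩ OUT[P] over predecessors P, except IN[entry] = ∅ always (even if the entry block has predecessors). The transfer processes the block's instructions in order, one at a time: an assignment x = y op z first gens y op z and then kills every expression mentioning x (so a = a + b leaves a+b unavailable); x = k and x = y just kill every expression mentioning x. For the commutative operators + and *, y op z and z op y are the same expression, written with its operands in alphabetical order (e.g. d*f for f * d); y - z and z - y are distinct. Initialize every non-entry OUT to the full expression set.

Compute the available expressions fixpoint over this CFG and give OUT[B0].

Answer: {a*c}

Working:
Converged values:
  B0: | IN={} | OUT={a*c}
  B1: | IN={} | OUT={}
  B2: | IN={} | OUT={}
  B3: | IN={} | OUT={}
  B4: | IN={} | OUT={}
  B5: | IN={} | OUT={}
  B6: | IN={} | OUT={b+b, b+d}
  B7: | IN={} | OUT={b-e}

B0 is the boundary node: IN[B0] = {}
Applying B0's transfer function to that IN value gives OUT[B0] (row B0 above).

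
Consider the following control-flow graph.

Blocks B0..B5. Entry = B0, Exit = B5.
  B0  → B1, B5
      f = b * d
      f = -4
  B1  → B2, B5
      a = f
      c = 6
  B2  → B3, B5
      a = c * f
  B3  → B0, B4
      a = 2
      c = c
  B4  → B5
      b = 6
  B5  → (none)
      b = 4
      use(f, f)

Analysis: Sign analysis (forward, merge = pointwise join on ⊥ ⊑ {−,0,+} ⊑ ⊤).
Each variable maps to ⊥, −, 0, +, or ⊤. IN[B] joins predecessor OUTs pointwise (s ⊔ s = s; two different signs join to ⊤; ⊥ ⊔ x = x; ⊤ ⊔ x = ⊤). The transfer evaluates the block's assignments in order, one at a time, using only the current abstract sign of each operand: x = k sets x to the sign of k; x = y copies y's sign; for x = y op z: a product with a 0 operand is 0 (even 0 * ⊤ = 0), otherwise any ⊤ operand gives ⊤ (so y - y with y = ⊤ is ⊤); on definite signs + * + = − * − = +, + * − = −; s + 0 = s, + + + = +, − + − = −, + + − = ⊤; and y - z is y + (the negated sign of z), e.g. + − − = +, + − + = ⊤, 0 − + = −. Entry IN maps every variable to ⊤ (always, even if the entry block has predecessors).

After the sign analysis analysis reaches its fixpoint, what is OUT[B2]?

Fixpoint table:
  B0:  IN=(all ⊤)  OUT={f:-; rest ⊤}
  B1:  IN={f:-; rest ⊤}  OUT={a:-, c:+, f:-; rest ⊤}
  B2:  IN={a:-, c:+, f:-; rest ⊤}  OUT={a:-, c:+, f:-; rest ⊤}
  B3:  IN={a:-, c:+, f:-; rest ⊤}  OUT={a:+, c:+, f:-; rest ⊤}
  B4:  IN={a:+, c:+, f:-; rest ⊤}  OUT={a:+, b:+, c:+, f:-; rest ⊤}
  B5:  IN={f:-; rest ⊤}  OUT={b:+, f:-; rest ⊤}

Merge at B2: IN[B2] = OUT[B1] = {a: -, b: ⊤, c: +, d: ⊤, e: ⊤, f: -}
Applying B2's transfer function to that IN value gives OUT[B2] (row B2 above).

Answer: {a: -, b: ⊤, c: +, d: ⊤, e: ⊤, f: -}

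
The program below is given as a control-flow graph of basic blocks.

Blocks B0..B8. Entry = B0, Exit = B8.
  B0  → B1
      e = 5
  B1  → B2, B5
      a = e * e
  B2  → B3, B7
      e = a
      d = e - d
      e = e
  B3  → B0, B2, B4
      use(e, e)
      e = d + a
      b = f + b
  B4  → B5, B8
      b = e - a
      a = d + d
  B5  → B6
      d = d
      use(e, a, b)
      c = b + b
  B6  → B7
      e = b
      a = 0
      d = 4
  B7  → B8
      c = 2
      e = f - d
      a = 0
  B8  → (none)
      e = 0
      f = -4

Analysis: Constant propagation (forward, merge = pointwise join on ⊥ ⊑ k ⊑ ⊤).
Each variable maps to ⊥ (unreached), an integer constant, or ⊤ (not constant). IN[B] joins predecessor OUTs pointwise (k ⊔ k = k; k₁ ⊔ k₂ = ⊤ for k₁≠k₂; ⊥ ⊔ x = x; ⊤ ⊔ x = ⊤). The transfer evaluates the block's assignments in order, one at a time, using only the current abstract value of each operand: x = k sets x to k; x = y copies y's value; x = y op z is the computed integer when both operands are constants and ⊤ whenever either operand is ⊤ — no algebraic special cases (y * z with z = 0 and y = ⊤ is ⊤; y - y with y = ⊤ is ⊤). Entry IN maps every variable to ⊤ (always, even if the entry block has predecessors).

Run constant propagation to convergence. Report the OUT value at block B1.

Answer: {a: 25, b: ⊤, c: ⊤, d: ⊤, e: 5, f: ⊤}

Working:
Per-block solution:
  B0: | IN=(all ⊤) | OUT={e:5; rest ⊤}
  B1: | IN={e:5; rest ⊤} | OUT={a:25, e:5; rest ⊤}
  B2: | IN={a:25; rest ⊤} | OUT={a:25, e:25; rest ⊤}
  B3: | IN={a:25, e:25; rest ⊤} | OUT={a:25; rest ⊤}
  B4: | IN={a:25; rest ⊤} | OUT=(all ⊤)
  B5: | IN=(all ⊤) | OUT=(all ⊤)
  B6: | IN=(all ⊤) | OUT={a:0, d:4; rest ⊤}
  B7: | IN=(all ⊤) | OUT={a:0, c:2; rest ⊤}
  B8: | IN=(all ⊤) | OUT={e:0, f:-4; rest ⊤}

Merge at B1: IN[B1] = OUT[B0] = {a: ⊤, b: ⊤, c: ⊤, d: ⊤, e: 5, f: ⊤}
Applying B1's transfer function to that IN value gives OUT[B1] (row B1 above).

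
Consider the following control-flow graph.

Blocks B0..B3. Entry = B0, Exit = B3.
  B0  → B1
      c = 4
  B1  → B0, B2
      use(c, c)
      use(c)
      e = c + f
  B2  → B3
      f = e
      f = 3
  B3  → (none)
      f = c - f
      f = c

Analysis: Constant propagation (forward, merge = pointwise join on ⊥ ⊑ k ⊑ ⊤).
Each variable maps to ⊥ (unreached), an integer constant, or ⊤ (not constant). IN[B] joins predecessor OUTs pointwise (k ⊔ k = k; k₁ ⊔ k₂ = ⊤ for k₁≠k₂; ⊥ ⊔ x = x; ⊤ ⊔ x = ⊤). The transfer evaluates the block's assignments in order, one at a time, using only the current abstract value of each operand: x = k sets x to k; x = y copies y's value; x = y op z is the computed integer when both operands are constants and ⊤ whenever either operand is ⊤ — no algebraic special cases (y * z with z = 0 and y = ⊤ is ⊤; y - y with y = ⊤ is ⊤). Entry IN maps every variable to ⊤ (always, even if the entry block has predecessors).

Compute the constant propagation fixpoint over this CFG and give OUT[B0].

Answer: {a: ⊤, b: ⊤, c: 4, d: ⊤, e: ⊤, f: ⊤}

Working:
Fixpoint table:
  B0: | IN=(all ⊤) | OUT={c:4; rest ⊤}
  B1: | IN={c:4; rest ⊤} | OUT={c:4; rest ⊤}
  B2: | IN={c:4; rest ⊤} | OUT={c:4, f:3; rest ⊤}
  B3: | IN={c:4, f:3; rest ⊤} | OUT={c:4, f:4; rest ⊤}

Merge at B0 (entry node, so the boundary value (all ⊤) is joined with the incoming edge(s)): IN[B0] = (all ⊤) ⊔ OUT[B1] = {a: ⊤, b: ⊤, c: ⊤, d: ⊤, e: ⊤, f: ⊤}
Applying B0's transfer function to that IN value gives OUT[B0] (row B0 above).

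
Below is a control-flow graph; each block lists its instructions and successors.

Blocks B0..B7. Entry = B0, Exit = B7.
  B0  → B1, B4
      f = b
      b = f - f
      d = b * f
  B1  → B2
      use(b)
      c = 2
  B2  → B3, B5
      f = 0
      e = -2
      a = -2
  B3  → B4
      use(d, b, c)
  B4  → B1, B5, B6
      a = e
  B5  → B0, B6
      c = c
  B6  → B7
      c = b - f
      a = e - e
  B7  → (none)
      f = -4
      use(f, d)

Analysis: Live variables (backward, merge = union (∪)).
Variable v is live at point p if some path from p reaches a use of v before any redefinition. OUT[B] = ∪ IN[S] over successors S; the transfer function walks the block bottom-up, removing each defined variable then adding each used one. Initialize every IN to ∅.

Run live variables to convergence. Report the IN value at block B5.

Converged values:
  B0:  IN={b, c, e}  OUT={b, c, d, e, f}
  B1:  IN={b, d}  OUT={b, c, d}
  B2:  IN={b, c, d}  OUT={b, c, d, e, f}
  B3:  IN={b, c, d, e, f}  OUT={b, c, d, e, f}
  B4:  IN={b, c, d, e, f}  OUT={b, c, d, e, f}
  B5:  IN={b, c, d, e, f}  OUT={b, c, d, e, f}
  B6:  IN={b, d, e, f}  OUT={d}
  B7:  IN={d}  OUT={}

Merge at B5: OUT[B5] = IN[B0] ⊔ IN[B6] = {b, c, d, e, f}
Applying B5's transfer function to that OUT value gives IN[B5] (row B5 above).

Answer: {b, c, d, e, f}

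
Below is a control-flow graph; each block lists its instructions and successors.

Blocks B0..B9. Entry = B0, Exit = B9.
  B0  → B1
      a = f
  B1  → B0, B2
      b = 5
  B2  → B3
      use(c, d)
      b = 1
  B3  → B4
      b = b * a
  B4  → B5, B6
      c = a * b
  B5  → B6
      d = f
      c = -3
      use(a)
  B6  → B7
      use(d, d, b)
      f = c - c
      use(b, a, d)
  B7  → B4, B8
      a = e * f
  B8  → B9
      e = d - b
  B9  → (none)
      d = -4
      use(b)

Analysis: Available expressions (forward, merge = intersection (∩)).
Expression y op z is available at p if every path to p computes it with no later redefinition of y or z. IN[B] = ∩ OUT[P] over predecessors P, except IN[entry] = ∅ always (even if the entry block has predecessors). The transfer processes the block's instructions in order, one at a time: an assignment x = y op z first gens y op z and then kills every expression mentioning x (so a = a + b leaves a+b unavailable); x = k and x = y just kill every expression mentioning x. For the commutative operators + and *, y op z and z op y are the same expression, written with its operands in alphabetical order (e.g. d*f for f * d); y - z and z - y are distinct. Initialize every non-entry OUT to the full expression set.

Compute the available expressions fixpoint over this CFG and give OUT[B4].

Answer: {a*b}

Working:
Converged values:
  B0: | IN={} | OUT={}
  B1: | IN={} | OUT={}
  B2: | IN={} | OUT={}
  B3: | IN={} | OUT={}
  B4: | IN={} | OUT={a*b}
  B5: | IN={a*b} | OUT={a*b}
  B6: | IN={a*b} | OUT={a*b, c-c}
  B7: | IN={a*b, c-c} | OUT={c-c, e*f}
  B8: | IN={c-c, e*f} | OUT={c-c, d-b}
  B9: | IN={c-c, d-b} | OUT={c-c}

Merge at B4: IN[B4] = OUT[B3] ∩ OUT[B7] = {}
Applying B4's transfer function to that IN value gives OUT[B4] (row B4 above).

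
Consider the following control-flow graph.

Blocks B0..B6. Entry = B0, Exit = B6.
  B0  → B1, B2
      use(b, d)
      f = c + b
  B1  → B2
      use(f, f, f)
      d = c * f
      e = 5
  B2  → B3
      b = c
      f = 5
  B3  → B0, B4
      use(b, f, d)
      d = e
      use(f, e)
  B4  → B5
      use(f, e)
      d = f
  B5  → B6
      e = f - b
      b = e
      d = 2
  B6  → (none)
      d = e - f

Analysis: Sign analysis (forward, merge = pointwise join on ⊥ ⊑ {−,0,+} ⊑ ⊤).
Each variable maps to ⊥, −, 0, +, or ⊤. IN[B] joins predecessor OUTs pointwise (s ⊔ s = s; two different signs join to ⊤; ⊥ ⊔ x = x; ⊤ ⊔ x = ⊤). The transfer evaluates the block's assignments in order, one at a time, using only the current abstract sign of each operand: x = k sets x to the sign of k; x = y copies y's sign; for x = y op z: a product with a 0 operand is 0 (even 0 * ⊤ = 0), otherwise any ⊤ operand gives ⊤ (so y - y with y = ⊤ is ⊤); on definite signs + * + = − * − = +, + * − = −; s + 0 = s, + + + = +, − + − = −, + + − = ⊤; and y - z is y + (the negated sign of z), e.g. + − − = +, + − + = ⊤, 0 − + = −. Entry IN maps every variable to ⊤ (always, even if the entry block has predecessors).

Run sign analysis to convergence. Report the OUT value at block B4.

Answer: {a: ⊤, b: ⊤, c: ⊤, d: +, e: ⊤, f: +}

Trace:
Converged values:
  B0: | IN=(all ⊤) | OUT=(all ⊤)
  B1: | IN=(all ⊤) | OUT={e:+; rest ⊤}
  B2: | IN=(all ⊤) | OUT={f:+; rest ⊤}
  B3: | IN={f:+; rest ⊤} | OUT={f:+; rest ⊤}
  B4: | IN={f:+; rest ⊤} | OUT={d:+, f:+; rest ⊤}
  B5: | IN={d:+, f:+; rest ⊤} | OUT={d:+, f:+; rest ⊤}
  B6: | IN={d:+, f:+; rest ⊤} | OUT={f:+; rest ⊤}

Merge at B4: IN[B4] = OUT[B3] = {a: ⊤, b: ⊤, c: ⊤, d: ⊤, e: ⊤, f: +}
Applying B4's transfer function to that IN value gives OUT[B4] (row B4 above).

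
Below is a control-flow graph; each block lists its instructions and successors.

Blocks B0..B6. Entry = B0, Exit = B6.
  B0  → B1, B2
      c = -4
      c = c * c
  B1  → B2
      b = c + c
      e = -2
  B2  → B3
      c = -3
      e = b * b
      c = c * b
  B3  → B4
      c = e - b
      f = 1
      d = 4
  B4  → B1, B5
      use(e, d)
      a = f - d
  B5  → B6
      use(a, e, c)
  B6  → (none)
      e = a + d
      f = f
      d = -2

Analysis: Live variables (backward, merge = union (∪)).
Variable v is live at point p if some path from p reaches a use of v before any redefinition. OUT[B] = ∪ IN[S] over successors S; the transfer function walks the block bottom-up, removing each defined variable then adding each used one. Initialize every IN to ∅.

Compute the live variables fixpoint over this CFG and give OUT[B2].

Answer: {b, e}

Trace:
Per-block solution:
  B0:  IN={b}  OUT={b, c}
  B1:  IN={c}  OUT={b}
  B2:  IN={b}  OUT={b, e}
  B3:  IN={b, e}  OUT={c, d, e, f}
  B4:  IN={c, d, e, f}  OUT={a, c, d, e, f}
  B5:  IN={a, c, d, e, f}  OUT={a, d, f}
  B6:  IN={a, d, f}  OUT={}

Merge at B2: OUT[B2] = IN[B3] = {b, e}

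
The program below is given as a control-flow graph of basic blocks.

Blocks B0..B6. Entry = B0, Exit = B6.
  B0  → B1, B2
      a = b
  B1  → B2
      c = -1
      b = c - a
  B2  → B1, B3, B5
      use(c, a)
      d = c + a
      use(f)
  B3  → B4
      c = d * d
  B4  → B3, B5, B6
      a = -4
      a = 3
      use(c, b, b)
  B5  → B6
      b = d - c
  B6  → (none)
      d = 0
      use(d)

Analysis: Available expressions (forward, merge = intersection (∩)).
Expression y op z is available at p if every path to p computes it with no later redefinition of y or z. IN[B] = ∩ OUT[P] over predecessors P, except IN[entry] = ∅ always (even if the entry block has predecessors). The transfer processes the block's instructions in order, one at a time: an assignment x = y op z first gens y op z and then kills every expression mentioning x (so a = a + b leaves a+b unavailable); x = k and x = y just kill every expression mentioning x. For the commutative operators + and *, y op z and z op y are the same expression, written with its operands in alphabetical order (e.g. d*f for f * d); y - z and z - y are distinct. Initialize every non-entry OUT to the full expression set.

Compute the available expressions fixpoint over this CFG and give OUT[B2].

Fixpoint table:
  B0:   IN={}   OUT={}
  B1:   IN={}   OUT={c-a}
  B2:   IN={}   OUT={a+c}
  B3:   IN={}   OUT={d*d}
  B4:   IN={d*d}   OUT={d*d}
  B5:   IN={}   OUT={d-c}
  B6:   IN={}   OUT={}

Merge at B2: IN[B2] = OUT[B0] ∩ OUT[B1] = {}
Applying B2's transfer function to that IN value gives OUT[B2] (row B2 above).

Answer: {a+c}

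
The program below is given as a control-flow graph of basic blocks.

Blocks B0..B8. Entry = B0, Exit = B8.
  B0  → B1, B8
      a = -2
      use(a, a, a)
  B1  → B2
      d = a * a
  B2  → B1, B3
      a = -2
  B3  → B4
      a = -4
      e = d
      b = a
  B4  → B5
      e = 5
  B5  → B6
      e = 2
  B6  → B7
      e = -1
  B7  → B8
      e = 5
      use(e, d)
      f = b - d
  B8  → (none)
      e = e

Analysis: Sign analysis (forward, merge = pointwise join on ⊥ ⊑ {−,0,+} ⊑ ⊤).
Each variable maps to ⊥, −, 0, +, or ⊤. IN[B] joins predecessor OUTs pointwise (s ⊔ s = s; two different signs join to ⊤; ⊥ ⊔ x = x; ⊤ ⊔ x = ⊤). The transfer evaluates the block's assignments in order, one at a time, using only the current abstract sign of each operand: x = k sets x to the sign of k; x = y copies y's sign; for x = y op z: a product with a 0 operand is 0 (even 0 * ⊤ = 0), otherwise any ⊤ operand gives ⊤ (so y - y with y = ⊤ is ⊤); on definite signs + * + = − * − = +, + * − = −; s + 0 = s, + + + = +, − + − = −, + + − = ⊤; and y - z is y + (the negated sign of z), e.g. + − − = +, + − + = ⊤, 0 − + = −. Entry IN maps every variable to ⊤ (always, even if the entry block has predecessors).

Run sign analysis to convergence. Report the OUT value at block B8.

Answer: {a: -, b: ⊤, c: ⊤, d: ⊤, e: ⊤, f: ⊤}

Derivation:
Per-block solution:
  B0: | IN=(all ⊤) | OUT={a:-; rest ⊤}
  B1: | IN={a:-; rest ⊤} | OUT={a:-, d:+; rest ⊤}
  B2: | IN={a:-, d:+; rest ⊤} | OUT={a:-, d:+; rest ⊤}
  B3: | IN={a:-, d:+; rest ⊤} | OUT={a:-, b:-, d:+, e:+; rest ⊤}
  B4: | IN={a:-, b:-, d:+, e:+; rest ⊤} | OUT={a:-, b:-, d:+, e:+; rest ⊤}
  B5: | IN={a:-, b:-, d:+, e:+; rest ⊤} | OUT={a:-, b:-, d:+, e:+; rest ⊤}
  B6: | IN={a:-, b:-, d:+, e:+; rest ⊤} | OUT={a:-, b:-, d:+, e:-; rest ⊤}
  B7: | IN={a:-, b:-, d:+, e:-; rest ⊤} | OUT={a:-, b:-, d:+, e:+, f:-; rest ⊤}
  B8: | IN={a:-; rest ⊤} | OUT={a:-; rest ⊤}

Merge at B8: IN[B8] = OUT[B0] ⊔ OUT[B7] = {a: -, b: ⊤, c: ⊤, d: ⊤, e: ⊤, f: ⊤}
Applying B8's transfer function to that IN value gives OUT[B8] (row B8 above).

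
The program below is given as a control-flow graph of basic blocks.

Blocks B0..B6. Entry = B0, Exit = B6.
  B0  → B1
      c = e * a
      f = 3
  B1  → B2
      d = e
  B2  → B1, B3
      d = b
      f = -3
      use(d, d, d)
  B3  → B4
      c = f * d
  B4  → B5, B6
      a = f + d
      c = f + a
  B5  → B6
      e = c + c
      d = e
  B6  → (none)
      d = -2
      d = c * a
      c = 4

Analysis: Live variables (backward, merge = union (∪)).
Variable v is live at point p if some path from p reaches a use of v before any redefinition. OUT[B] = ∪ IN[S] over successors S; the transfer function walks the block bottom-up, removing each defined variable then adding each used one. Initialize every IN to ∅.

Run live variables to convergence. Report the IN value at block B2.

Converged values:
  B0:   IN={a, b, e}   OUT={b, e}
  B1:   IN={b, e}   OUT={b, e}
  B2:   IN={b, e}   OUT={b, d, e, f}
  B3:   IN={d, f}   OUT={d, f}
  B4:   IN={d, f}   OUT={a, c}
  B5:   IN={a, c}   OUT={a, c}
  B6:   IN={a, c}   OUT={}

Merge at B2: OUT[B2] = IN[B1] ⊔ IN[B3] = {b, d, e, f}
Applying B2's transfer function to that OUT value gives IN[B2] (row B2 above).

Answer: {b, e}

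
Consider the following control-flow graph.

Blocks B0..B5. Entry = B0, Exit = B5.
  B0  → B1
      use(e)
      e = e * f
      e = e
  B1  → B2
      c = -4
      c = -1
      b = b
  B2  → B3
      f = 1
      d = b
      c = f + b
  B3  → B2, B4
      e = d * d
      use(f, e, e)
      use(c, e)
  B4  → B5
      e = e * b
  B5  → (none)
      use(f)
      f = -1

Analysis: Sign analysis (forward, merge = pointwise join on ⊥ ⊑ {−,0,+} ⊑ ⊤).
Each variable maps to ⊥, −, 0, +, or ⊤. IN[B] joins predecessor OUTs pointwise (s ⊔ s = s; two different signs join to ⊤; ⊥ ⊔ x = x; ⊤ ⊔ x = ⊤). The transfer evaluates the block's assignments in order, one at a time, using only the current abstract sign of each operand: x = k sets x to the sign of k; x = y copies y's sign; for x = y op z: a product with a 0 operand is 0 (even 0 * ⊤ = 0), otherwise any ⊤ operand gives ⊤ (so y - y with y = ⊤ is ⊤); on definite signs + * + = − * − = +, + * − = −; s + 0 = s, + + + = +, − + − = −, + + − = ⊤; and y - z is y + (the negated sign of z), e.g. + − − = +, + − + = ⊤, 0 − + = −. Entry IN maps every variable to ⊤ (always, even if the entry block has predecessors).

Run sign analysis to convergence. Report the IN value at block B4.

Fixpoint table:
  B0:  IN=(all ⊤)  OUT=(all ⊤)
  B1:  IN=(all ⊤)  OUT={c:-; rest ⊤}
  B2:  IN=(all ⊤)  OUT={f:+; rest ⊤}
  B3:  IN={f:+; rest ⊤}  OUT={f:+; rest ⊤}
  B4:  IN={f:+; rest ⊤}  OUT={f:+; rest ⊤}
  B5:  IN={f:+; rest ⊤}  OUT={f:-; rest ⊤}

Merge at B4: IN[B4] = OUT[B3] = {a: ⊤, b: ⊤, c: ⊤, d: ⊤, e: ⊤, f: +}

Answer: {a: ⊤, b: ⊤, c: ⊤, d: ⊤, e: ⊤, f: +}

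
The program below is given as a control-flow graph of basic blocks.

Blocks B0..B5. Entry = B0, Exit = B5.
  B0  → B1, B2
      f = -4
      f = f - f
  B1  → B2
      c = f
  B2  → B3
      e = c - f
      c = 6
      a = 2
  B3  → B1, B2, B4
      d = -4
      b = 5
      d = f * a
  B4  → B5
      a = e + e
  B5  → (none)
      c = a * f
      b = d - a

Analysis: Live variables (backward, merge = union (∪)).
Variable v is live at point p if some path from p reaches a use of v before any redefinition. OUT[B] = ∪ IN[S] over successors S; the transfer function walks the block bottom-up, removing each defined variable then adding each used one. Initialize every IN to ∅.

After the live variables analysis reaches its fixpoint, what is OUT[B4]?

Answer: {a, d, f}

Trace:
Fixpoint table:
  B0:  IN={c}  OUT={c, f}
  B1:  IN={f}  OUT={c, f}
  B2:  IN={c, f}  OUT={a, c, e, f}
  B3:  IN={a, c, e, f}  OUT={c, d, e, f}
  B4:  IN={d, e, f}  OUT={a, d, f}
  B5:  IN={a, d, f}  OUT={}

Merge at B4: OUT[B4] = IN[B5] = {a, d, f}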